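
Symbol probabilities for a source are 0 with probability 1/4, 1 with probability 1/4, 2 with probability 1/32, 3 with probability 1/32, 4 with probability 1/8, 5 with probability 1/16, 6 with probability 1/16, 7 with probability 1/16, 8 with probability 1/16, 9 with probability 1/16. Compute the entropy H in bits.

Each probability is a power of 1/2, so log₂(1/p) is an integer.
H = Σ p·log₂(1/p) = 1/4·2 + 1/4·2 + 1/32·5 + 1/32·5 + 1/8·3 + 1/16·4 + 1/16·4 + 1/16·4 + 1/16·4 + 1/16·4 = 2.9375 bits.

2.9375 bits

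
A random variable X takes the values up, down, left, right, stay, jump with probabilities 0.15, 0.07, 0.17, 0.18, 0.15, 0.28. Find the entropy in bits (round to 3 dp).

H = −Σ pᵢ log₂ pᵢ.
−0.15·log₂(0.15) = 0.4105
−0.07·log₂(0.07) = 0.2686
−0.17·log₂(0.17) = 0.4346
−0.18·log₂(0.18) = 0.4453
−0.15·log₂(0.15) = 0.4105
−0.28·log₂(0.28) = 0.5142
Sum ≈ 2.4838 → 2.484 bits.

2.484 bits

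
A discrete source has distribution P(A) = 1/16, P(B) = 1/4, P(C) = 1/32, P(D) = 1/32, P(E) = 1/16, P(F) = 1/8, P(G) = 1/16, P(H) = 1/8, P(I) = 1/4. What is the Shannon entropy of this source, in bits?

Each probability is a power of 1/2, so log₂(1/p) is an integer.
H = Σ p·log₂(1/p) = 1/16·4 + 1/4·2 + 1/32·5 + 1/32·5 + 1/16·4 + 1/8·3 + 1/16·4 + 1/8·3 + 1/4·2 = 2.8125 bits.

2.8125 bits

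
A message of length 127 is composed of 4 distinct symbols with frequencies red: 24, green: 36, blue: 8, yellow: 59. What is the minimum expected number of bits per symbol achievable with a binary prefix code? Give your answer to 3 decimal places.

1.787 bits/symbol

Probabilities are the counts divided by 127.
Repeatedly combine the two least-probable nodes; the expected code length is the sum of the merged weights.
merge 8/127 + 24/127 → 32/127
merge 32/127 + 36/127 → 68/127
merge 59/127 + 68/127 → 1
L = 32/127 + 68/127 + 1 = 227/127 ≈ 1.787 bits/symbol.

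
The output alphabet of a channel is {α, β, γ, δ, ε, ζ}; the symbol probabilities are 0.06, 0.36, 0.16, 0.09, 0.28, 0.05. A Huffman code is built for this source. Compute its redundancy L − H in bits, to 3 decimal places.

0.070 bits

Entropy H = −Σ p log₂ p ≈ 2.2401 bits.
Huffman merges: 1/20+3/50→11/100; 9/100+11/100→1/5; 4/25+1/5→9/25; 7/25+9/25→16/25; 9/25+16/25→1. L = 231/100 ≈ 2.3100.
L − H = 2.3100 − 2.2401 = 0.070 bits.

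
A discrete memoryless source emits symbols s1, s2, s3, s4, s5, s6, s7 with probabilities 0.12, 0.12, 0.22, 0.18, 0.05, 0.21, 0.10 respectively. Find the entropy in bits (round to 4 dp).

2.6811 bits

H = −Σ pᵢ log₂ pᵢ.
−0.12·log₂(0.12) = 0.3671
−0.12·log₂(0.12) = 0.3671
−0.22·log₂(0.22) = 0.4806
−0.18·log₂(0.18) = 0.4453
−0.05·log₂(0.05) = 0.2161
−0.21·log₂(0.21) = 0.4728
−0.10·log₂(0.10) = 0.3322
Sum ≈ 2.6811 → 2.6811 bits.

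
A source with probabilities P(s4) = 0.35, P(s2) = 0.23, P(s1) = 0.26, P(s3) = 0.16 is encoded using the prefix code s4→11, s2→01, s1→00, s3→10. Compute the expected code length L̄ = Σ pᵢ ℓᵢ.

L̄ = Σ pᵢ·ℓᵢ = 0.35·2 + 0.23·2 + 0.26·2 + 0.16·2 = 2 bits/symbol.

2 bits/symbol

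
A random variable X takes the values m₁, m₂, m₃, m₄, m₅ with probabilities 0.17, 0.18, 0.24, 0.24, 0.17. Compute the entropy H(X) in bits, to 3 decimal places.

2.303 bits

H = −Σ pᵢ log₂ pᵢ.
−0.17·log₂(0.17) = 0.4346
−0.18·log₂(0.18) = 0.4453
−0.24·log₂(0.24) = 0.4941
−0.24·log₂(0.24) = 0.4941
−0.17·log₂(0.17) = 0.4346
Sum ≈ 2.3028 → 2.303 bits.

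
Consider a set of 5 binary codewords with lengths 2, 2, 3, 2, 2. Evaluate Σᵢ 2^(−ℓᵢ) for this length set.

1.125

With common denominator 2^3 = 8: Σ 2^(−ℓᵢ) = 2/8 + 2/8 + 1/8 + 2/8 + 2/8 = 9/8 = 1.125.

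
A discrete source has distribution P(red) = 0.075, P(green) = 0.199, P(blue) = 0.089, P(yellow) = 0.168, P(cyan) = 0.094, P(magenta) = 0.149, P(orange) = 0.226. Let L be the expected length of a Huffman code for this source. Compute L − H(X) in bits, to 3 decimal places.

0.037 bits

Entropy H = −Σ p log₂ p ≈ 2.7015 bits.
Huffman merges: 3/40+89/1000→41/250; 47/500+149/1000→243/1000; 41/250+21/125→83/250; 199/1000+113/500→17/40; 243/1000+83/250→23/40; 17/40+23/40→1. L = 2739/1000 ≈ 2.7390.
L − H = 2.7390 − 2.7015 = 0.037 bits.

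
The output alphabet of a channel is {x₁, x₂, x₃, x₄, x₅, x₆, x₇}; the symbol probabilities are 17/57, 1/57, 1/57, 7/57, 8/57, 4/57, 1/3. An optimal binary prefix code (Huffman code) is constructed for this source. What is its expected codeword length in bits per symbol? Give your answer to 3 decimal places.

2.368 bits/symbol

Repeatedly combine the two least-probable nodes; the expected code length is the sum of the merged weights.
merge 1/57 + 1/57 → 2/57
merge 2/57 + 4/57 → 2/19
merge 2/19 + 7/57 → 13/57
merge 8/57 + 13/57 → 7/19
merge 17/57 + 1/3 → 12/19
merge 7/19 + 12/19 → 1
L = 2/57 + 2/19 + 13/57 + 7/19 + 12/19 + 1 = 45/19 ≈ 2.368 bits/symbol.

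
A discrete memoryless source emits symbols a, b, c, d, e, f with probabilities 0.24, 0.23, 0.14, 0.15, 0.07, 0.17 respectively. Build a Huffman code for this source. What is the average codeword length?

Repeatedly combine the two least-probable nodes; the expected code length is the sum of the merged weights.
merge 7/100 + 7/50 → 21/100
merge 3/20 + 17/100 → 8/25
merge 21/100 + 23/100 → 11/25
merge 6/25 + 8/25 → 14/25
merge 11/25 + 14/25 → 1
L = 21/100 + 8/25 + 11/25 + 14/25 + 1 = 253/100 = 2.53 bits/symbol.

2.53 bits/symbol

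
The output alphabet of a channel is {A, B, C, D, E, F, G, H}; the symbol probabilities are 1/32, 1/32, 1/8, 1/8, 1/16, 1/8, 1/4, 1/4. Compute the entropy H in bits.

Each probability is a power of 1/2, so log₂(1/p) is an integer.
H = Σ p·log₂(1/p) = 1/32·5 + 1/32·5 + 1/8·3 + 1/8·3 + 1/16·4 + 1/8·3 + 1/4·2 + 1/4·2 = 2.6875 bits.

2.6875 bits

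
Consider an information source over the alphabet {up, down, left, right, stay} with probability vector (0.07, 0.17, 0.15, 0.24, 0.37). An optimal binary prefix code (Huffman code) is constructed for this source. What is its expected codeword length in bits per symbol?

Repeatedly combine the two least-probable nodes; the expected code length is the sum of the merged weights.
merge 7/100 + 3/20 → 11/50
merge 17/100 + 11/50 → 39/100
merge 6/25 + 37/100 → 61/100
merge 39/100 + 61/100 → 1
L = 11/50 + 39/100 + 61/100 + 1 = 111/50 = 2.22 bits/symbol.

2.22 bits/symbol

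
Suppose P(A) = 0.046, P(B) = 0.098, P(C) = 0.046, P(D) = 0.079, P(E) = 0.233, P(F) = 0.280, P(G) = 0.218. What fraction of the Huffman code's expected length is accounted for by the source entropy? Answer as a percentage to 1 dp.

Entropy H = −Σ p log₂ p ≈ 2.5094 bits.
Huffman merges: 23/500+23/500→23/250; 79/1000+23/250→171/1000; 49/500+171/1000→269/1000; 109/500+233/1000→451/1000; 269/1000+7/25→549/1000; 451/1000+549/1000→1. L = 633/250 ≈ 2.5320.
Efficiency = H/L = 2.5094/2.5320 = 99.1%.

99.1%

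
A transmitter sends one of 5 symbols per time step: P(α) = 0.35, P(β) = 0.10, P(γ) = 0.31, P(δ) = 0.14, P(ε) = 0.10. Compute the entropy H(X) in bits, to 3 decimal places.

2.115 bits

H = −Σ pᵢ log₂ pᵢ.
−0.35·log₂(0.35) = 0.5301
−0.10·log₂(0.10) = 0.3322
−0.31·log₂(0.31) = 0.5238
−0.14·log₂(0.14) = 0.3971
−0.10·log₂(0.10) = 0.3322
Sum ≈ 2.1154 → 2.115 bits.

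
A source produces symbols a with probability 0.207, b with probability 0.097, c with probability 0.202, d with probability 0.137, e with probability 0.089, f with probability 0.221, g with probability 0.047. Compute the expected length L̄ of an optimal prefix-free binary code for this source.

Repeatedly combine the two least-probable nodes; the expected code length is the sum of the merged weights.
merge 47/1000 + 89/1000 → 17/125
merge 97/1000 + 17/125 → 233/1000
merge 137/1000 + 101/500 → 339/1000
merge 207/1000 + 221/1000 → 107/250
merge 233/1000 + 339/1000 → 143/250
merge 107/250 + 143/250 → 1
L = 17/125 + 233/1000 + 339/1000 + 107/250 + 143/250 + 1 = 677/250 = 2.708 bits/symbol.

2.708 bits/symbol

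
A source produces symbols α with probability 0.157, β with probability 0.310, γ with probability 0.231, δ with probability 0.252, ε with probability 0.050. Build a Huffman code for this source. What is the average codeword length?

2.207 bits/symbol

Repeatedly combine the two least-probable nodes; the expected code length is the sum of the merged weights.
merge 1/20 + 157/1000 → 207/1000
merge 207/1000 + 231/1000 → 219/500
merge 63/250 + 31/100 → 281/500
merge 219/500 + 281/500 → 1
L = 207/1000 + 219/500 + 281/500 + 1 = 2207/1000 = 2.207 bits/symbol.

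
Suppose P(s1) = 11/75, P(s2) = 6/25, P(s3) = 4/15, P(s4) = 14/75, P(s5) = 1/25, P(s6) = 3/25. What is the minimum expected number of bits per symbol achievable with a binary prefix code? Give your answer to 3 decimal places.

2.467 bits/symbol

Repeatedly combine the two least-probable nodes; the expected code length is the sum of the merged weights.
merge 1/25 + 3/25 → 4/25
merge 11/75 + 4/25 → 23/75
merge 14/75 + 6/25 → 32/75
merge 4/15 + 23/75 → 43/75
merge 32/75 + 43/75 → 1
L = 4/25 + 23/75 + 32/75 + 43/75 + 1 = 37/15 ≈ 2.467 bits/symbol.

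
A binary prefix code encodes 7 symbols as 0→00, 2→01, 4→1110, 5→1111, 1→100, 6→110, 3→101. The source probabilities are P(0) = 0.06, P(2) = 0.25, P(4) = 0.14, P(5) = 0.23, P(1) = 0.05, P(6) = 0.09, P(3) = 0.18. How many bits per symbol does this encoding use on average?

3.06 bits/symbol

L̄ = Σ pᵢ·ℓᵢ = 0.06·2 + 0.25·2 + 0.14·4 + 0.23·4 + 0.05·3 + 0.09·3 + 0.18·3 = 3.06 bits/symbol.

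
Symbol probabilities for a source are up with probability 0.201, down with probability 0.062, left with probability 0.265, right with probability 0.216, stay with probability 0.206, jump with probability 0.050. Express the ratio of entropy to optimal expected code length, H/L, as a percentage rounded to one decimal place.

98.3%

Entropy H = −Σ p log₂ p ≈ 2.3849 bits.
Huffman merges: 1/20+31/500→14/125; 14/125+201/1000→313/1000; 103/500+27/125→211/500; 53/200+313/1000→289/500; 211/500+289/500→1. L = 97/40 ≈ 2.4250.
Efficiency = H/L = 2.3849/2.4250 = 98.3%.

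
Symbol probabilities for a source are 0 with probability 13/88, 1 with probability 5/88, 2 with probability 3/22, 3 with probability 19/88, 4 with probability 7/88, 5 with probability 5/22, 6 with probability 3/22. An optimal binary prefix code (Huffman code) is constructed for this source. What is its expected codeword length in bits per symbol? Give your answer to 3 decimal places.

Repeatedly combine the two least-probable nodes; the expected code length is the sum of the merged weights.
merge 5/88 + 7/88 → 3/22
merge 3/22 + 3/22 → 3/11
merge 3/22 + 13/88 → 25/88
merge 19/88 + 5/22 → 39/88
merge 3/11 + 25/88 → 49/88
merge 39/88 + 49/88 → 1
L = 3/22 + 3/11 + 25/88 + 39/88 + 49/88 + 1 = 237/88 ≈ 2.693 bits/symbol.

2.693 bits/symbol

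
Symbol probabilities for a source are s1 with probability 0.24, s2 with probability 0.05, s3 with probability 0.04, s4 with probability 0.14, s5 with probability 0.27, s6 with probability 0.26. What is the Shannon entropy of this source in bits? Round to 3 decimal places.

H = −Σ pᵢ log₂ pᵢ.
−0.24·log₂(0.24) = 0.4941
−0.05·log₂(0.05) = 0.2161
−0.04·log₂(0.04) = 0.1858
−0.14·log₂(0.14) = 0.3971
−0.27·log₂(0.27) = 0.5100
−0.26·log₂(0.26) = 0.5053
Sum ≈ 2.3084 → 2.308 bits.

2.308 bits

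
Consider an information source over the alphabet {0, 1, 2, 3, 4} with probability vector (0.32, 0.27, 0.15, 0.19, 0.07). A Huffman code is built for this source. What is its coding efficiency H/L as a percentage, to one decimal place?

97.8%

Entropy H = −Σ p log₂ p ≈ 2.1704 bits.
Huffman merges: 7/100+3/20→11/50; 19/100+11/50→41/100; 27/100+8/25→59/100; 41/100+59/100→1. L = 111/50 ≈ 2.2200.
Efficiency = H/L = 2.1704/2.2200 = 97.8%.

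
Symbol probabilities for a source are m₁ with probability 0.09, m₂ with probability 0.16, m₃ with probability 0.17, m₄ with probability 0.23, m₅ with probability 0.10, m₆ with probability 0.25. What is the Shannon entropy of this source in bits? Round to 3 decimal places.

H = −Σ pᵢ log₂ pᵢ.
−0.09·log₂(0.09) = 0.3127
−0.16·log₂(0.16) = 0.4230
−0.17·log₂(0.17) = 0.4346
−0.23·log₂(0.23) = 0.4877
−0.10·log₂(0.10) = 0.3322
−0.25·log₂(0.25) = 0.5000
Sum ≈ 2.4901 → 2.490 bits.

2.490 bits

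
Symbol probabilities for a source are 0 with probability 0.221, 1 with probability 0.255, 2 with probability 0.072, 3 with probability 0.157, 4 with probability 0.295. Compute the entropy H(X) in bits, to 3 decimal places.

2.196 bits

H = −Σ pᵢ log₂ pᵢ.
−0.221·log₂(0.221) = 0.4813
−0.255·log₂(0.255) = 0.5027
−0.072·log₂(0.072) = 0.2733
−0.157·log₂(0.157) = 0.4194
−0.295·log₂(0.295) = 0.5196
Sum ≈ 2.1963 → 2.196 bits.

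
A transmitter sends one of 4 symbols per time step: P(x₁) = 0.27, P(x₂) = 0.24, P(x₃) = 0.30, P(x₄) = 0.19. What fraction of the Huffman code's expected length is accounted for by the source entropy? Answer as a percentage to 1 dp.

99.0%

Entropy H = −Σ p log₂ p ≈ 1.9805 bits.
Huffman merges: 19/100+6/25→43/100; 27/100+3/10→57/100; 43/100+57/100→1. L = 2 ≈ 2.0000.
Efficiency = H/L = 1.9805/2.0000 = 99.0%.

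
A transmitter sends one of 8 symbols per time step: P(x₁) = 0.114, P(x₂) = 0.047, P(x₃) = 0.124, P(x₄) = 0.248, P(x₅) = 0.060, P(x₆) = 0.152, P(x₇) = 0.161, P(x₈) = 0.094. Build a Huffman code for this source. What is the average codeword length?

2.859 bits/symbol

Repeatedly combine the two least-probable nodes; the expected code length is the sum of the merged weights.
merge 47/1000 + 3/50 → 107/1000
merge 47/500 + 107/1000 → 201/1000
merge 57/500 + 31/250 → 119/500
merge 19/125 + 161/1000 → 313/1000
merge 201/1000 + 119/500 → 439/1000
merge 31/125 + 313/1000 → 561/1000
merge 439/1000 + 561/1000 → 1
L = 107/1000 + 201/1000 + 119/500 + 313/1000 + 439/1000 + 561/1000 + 1 = 2859/1000 = 2.859 bits/symbol.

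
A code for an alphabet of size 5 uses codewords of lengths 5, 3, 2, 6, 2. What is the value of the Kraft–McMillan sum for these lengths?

With common denominator 2^6 = 64: Σ 2^(−ℓᵢ) = 2/64 + 8/64 + 16/64 + 1/64 + 16/64 = 43/64 = 0.671875.

0.671875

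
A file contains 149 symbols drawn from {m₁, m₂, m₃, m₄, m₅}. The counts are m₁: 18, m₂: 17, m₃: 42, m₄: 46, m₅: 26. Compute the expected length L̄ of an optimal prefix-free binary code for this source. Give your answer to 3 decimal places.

Probabilities are the counts divided by 149.
Repeatedly combine the two least-probable nodes; the expected code length is the sum of the merged weights.
merge 17/149 + 18/149 → 35/149
merge 26/149 + 35/149 → 61/149
merge 42/149 + 46/149 → 88/149
merge 61/149 + 88/149 → 1
L = 35/149 + 61/149 + 88/149 + 1 = 333/149 ≈ 2.235 bits/symbol.

2.235 bits/symbol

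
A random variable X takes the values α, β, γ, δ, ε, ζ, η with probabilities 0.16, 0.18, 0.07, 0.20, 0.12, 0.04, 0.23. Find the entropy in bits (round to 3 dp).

2.642 bits

H = −Σ pᵢ log₂ pᵢ.
−0.16·log₂(0.16) = 0.4230
−0.18·log₂(0.18) = 0.4453
−0.07·log₂(0.07) = 0.2686
−0.20·log₂(0.20) = 0.4644
−0.12·log₂(0.12) = 0.3671
−0.04·log₂(0.04) = 0.1858
−0.23·log₂(0.23) = 0.4877
Sum ≈ 2.6418 → 2.642 bits.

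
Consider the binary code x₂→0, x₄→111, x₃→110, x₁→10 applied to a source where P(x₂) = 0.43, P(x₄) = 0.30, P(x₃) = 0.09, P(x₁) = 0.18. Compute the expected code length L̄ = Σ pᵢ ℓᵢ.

L̄ = Σ pᵢ·ℓᵢ = 0.43·1 + 0.30·3 + 0.09·3 + 0.18·2 = 1.96 bits/symbol.

1.96 bits/symbol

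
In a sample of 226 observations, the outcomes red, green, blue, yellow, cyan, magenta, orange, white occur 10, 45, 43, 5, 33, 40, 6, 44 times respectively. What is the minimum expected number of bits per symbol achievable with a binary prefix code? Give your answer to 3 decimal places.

2.748 bits/symbol

Probabilities are the counts divided by 226.
Repeatedly combine the two least-probable nodes; the expected code length is the sum of the merged weights.
merge 5/226 + 3/113 → 11/226
merge 5/113 + 11/226 → 21/226
merge 21/226 + 33/226 → 27/113
merge 20/113 + 43/226 → 83/226
merge 22/113 + 45/226 → 89/226
merge 27/113 + 83/226 → 137/226
merge 89/226 + 137/226 → 1
L = 11/226 + 21/226 + 27/113 + 83/226 + 89/226 + 137/226 + 1 = 621/226 ≈ 2.748 bits/symbol.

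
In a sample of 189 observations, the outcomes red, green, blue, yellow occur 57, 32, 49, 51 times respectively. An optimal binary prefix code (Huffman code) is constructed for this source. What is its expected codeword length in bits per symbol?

Probabilities are the counts divided by 189.
Repeatedly combine the two least-probable nodes; the expected code length is the sum of the merged weights.
merge 32/189 + 7/27 → 3/7
merge 17/63 + 19/63 → 4/7
merge 3/7 + 4/7 → 1
L = 3/7 + 4/7 + 1 = 2 bits/symbol.

2 bits/symbol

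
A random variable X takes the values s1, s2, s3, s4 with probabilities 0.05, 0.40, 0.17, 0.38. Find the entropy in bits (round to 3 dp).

H = −Σ pᵢ log₂ pᵢ.
−0.05·log₂(0.05) = 0.2161
−0.40·log₂(0.40) = 0.5288
−0.17·log₂(0.17) = 0.4346
−0.38·log₂(0.38) = 0.5305
Sum ≈ 1.7099 → 1.710 bits.

1.710 bits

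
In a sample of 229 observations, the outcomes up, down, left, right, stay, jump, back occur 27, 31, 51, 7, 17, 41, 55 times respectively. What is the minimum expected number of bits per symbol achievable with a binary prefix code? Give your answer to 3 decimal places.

2.642 bits/symbol

Probabilities are the counts divided by 229.
Repeatedly combine the two least-probable nodes; the expected code length is the sum of the merged weights.
merge 7/229 + 17/229 → 24/229
merge 24/229 + 27/229 → 51/229
merge 31/229 + 41/229 → 72/229
merge 51/229 + 51/229 → 102/229
merge 55/229 + 72/229 → 127/229
merge 102/229 + 127/229 → 1
L = 24/229 + 51/229 + 72/229 + 102/229 + 127/229 + 1 = 605/229 ≈ 2.642 bits/symbol.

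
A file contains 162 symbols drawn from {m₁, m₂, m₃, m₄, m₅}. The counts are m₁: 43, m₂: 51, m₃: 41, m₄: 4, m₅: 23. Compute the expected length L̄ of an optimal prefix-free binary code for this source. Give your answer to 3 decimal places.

2.167 bits/symbol

Probabilities are the counts divided by 162.
Repeatedly combine the two least-probable nodes; the expected code length is the sum of the merged weights.
merge 2/81 + 23/162 → 1/6
merge 1/6 + 41/162 → 34/81
merge 43/162 + 17/54 → 47/81
merge 34/81 + 47/81 → 1
L = 1/6 + 34/81 + 47/81 + 1 = 13/6 ≈ 2.167 bits/symbol.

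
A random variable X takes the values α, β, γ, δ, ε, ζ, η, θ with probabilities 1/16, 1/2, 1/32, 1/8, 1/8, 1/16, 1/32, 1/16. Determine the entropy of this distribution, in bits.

Each probability is a power of 1/2, so log₂(1/p) is an integer.
H = Σ p·log₂(1/p) = 1/16·4 + 1/2·1 + 1/32·5 + 1/8·3 + 1/8·3 + 1/16·4 + 1/32·5 + 1/16·4 = 2.3125 bits.

2.3125 bits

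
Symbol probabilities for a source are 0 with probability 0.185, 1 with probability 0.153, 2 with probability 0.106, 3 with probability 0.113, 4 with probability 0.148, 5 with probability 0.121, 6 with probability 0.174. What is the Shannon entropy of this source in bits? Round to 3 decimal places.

H = −Σ pᵢ log₂ pᵢ.
−0.185·log₂(0.185) = 0.4504
−0.153·log₂(0.153) = 0.4144
−0.106·log₂(0.106) = 0.3432
−0.113·log₂(0.113) = 0.3555
−0.148·log₂(0.148) = 0.4079
−0.121·log₂(0.121) = 0.3687
−0.174·log₂(0.174) = 0.4390
Sum ≈ 2.7790 → 2.779 bits.

2.779 bits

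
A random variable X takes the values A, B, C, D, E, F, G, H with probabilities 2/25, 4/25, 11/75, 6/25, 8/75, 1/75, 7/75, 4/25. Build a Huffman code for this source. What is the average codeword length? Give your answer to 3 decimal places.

2.853 bits/symbol

Repeatedly combine the two least-probable nodes; the expected code length is the sum of the merged weights.
merge 1/75 + 2/25 → 7/75
merge 7/75 + 7/75 → 14/75
merge 8/75 + 11/75 → 19/75
merge 4/25 + 4/25 → 8/25
merge 14/75 + 6/25 → 32/75
merge 19/75 + 8/25 → 43/75
merge 32/75 + 43/75 → 1
L = 7/75 + 14/75 + 19/75 + 8/25 + 32/75 + 43/75 + 1 = 214/75 ≈ 2.853 bits/symbol.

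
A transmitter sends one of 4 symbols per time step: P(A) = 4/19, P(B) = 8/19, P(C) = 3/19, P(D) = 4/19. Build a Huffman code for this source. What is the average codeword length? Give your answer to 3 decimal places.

1.947 bits/symbol

Repeatedly combine the two least-probable nodes; the expected code length is the sum of the merged weights.
merge 3/19 + 4/19 → 7/19
merge 4/19 + 7/19 → 11/19
merge 8/19 + 11/19 → 1
L = 7/19 + 11/19 + 1 = 37/19 ≈ 1.947 bits/symbol.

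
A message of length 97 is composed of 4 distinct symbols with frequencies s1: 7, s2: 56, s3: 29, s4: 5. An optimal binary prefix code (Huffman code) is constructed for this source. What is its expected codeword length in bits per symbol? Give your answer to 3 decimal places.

1.546 bits/symbol

Probabilities are the counts divided by 97.
Repeatedly combine the two least-probable nodes; the expected code length is the sum of the merged weights.
merge 5/97 + 7/97 → 12/97
merge 12/97 + 29/97 → 41/97
merge 41/97 + 56/97 → 1
L = 12/97 + 41/97 + 1 = 150/97 ≈ 1.546 bits/symbol.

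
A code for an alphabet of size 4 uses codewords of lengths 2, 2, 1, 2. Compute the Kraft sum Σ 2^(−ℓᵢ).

With common denominator 2^2 = 4: Σ 2^(−ℓᵢ) = 1/4 + 1/4 + 2/4 + 1/4 = 5/4 = 1.25.

1.25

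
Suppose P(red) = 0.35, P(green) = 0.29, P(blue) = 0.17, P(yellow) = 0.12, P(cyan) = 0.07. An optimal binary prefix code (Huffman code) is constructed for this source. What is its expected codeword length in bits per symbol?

2.19 bits/symbol

Repeatedly combine the two least-probable nodes; the expected code length is the sum of the merged weights.
merge 7/100 + 3/25 → 19/100
merge 17/100 + 19/100 → 9/25
merge 29/100 + 7/20 → 16/25
merge 9/25 + 16/25 → 1
L = 19/100 + 9/25 + 16/25 + 1 = 219/100 = 2.19 bits/symbol.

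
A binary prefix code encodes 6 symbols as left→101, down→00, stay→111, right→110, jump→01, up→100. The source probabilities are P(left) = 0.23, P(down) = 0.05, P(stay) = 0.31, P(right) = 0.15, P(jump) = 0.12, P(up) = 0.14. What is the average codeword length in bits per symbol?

L̄ = Σ pᵢ·ℓᵢ = 0.23·3 + 0.05·2 + 0.31·3 + 0.15·3 + 0.12·2 + 0.14·3 = 2.83 bits/symbol.

2.83 bits/symbol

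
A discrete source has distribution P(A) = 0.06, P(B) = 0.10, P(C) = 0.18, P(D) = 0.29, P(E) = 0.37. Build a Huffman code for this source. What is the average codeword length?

2.13 bits/symbol

Repeatedly combine the two least-probable nodes; the expected code length is the sum of the merged weights.
merge 3/50 + 1/10 → 4/25
merge 4/25 + 9/50 → 17/50
merge 29/100 + 17/50 → 63/100
merge 37/100 + 63/100 → 1
L = 4/25 + 17/50 + 63/100 + 1 = 213/100 = 2.13 bits/symbol.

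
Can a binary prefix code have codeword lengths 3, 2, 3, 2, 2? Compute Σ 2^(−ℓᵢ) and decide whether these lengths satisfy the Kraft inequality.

1; yes

With common denominator 2^3 = 8: Σ 2^(−ℓᵢ) = 1/8 + 2/8 + 1/8 + 2/8 + 2/8 = 8/8 = 1.
Kraft's inequality requires Σ ≤ 1; here Σ = 1 ≤ 1, so such a prefix code exists.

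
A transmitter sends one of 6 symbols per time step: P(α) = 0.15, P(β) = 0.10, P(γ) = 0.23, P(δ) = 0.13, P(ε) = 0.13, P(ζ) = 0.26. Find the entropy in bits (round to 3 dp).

H = −Σ pᵢ log₂ pᵢ.
−0.15·log₂(0.15) = 0.4105
−0.10·log₂(0.10) = 0.3322
−0.23·log₂(0.23) = 0.4877
−0.13·log₂(0.13) = 0.3826
−0.13·log₂(0.13) = 0.3826
−0.26·log₂(0.26) = 0.5053
Sum ≈ 2.5010 → 2.501 bits.

2.501 bits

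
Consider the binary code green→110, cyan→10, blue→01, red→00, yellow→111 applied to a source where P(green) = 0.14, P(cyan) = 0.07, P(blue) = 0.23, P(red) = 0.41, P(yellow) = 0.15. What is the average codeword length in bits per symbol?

L̄ = Σ pᵢ·ℓᵢ = 0.14·3 + 0.07·2 + 0.23·2 + 0.41·2 + 0.15·3 = 2.29 bits/symbol.

2.29 bits/symbol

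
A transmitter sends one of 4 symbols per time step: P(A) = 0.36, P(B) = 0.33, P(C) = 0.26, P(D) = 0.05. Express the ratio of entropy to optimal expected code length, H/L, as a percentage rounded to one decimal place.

Entropy H = −Σ p log₂ p ≈ 1.7798 bits.
Huffman merges: 1/20+13/50→31/100; 31/100+33/100→16/25; 9/25+16/25→1. L = 39/20 ≈ 1.9500.
Efficiency = H/L = 1.7798/1.9500 = 91.3%.

91.3%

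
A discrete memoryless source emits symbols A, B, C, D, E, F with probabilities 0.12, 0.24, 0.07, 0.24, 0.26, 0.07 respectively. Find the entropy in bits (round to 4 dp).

H = −Σ pᵢ log₂ pᵢ.
−0.12·log₂(0.12) = 0.3671
−0.24·log₂(0.24) = 0.4941
−0.07·log₂(0.07) = 0.2686
−0.24·log₂(0.24) = 0.4941
−0.26·log₂(0.26) = 0.5053
−0.07·log₂(0.07) = 0.2686
Sum ≈ 2.3977 → 2.3977 bits.

2.3977 bits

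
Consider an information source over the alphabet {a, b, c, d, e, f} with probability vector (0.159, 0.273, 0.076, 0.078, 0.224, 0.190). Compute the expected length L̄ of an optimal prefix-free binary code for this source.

Repeatedly combine the two least-probable nodes; the expected code length is the sum of the merged weights.
merge 19/250 + 39/500 → 77/500
merge 77/500 + 159/1000 → 313/1000
merge 19/100 + 28/125 → 207/500
merge 273/1000 + 313/1000 → 293/500
merge 207/500 + 293/500 → 1
L = 77/500 + 313/1000 + 207/500 + 293/500 + 1 = 2467/1000 = 2.467 bits/symbol.

2.467 bits/symbol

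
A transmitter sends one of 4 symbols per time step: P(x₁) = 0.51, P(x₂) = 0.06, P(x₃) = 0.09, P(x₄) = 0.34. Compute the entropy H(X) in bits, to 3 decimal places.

1.581 bits

H = −Σ pᵢ log₂ pᵢ.
−0.51·log₂(0.51) = 0.4954
−0.06·log₂(0.06) = 0.2435
−0.09·log₂(0.09) = 0.3127
−0.34·log₂(0.34) = 0.5292
Sum ≈ 1.5808 → 1.581 bits.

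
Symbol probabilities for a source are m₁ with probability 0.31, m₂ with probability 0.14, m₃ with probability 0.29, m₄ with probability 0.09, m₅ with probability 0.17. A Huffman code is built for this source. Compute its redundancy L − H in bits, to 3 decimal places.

0.044 bits

Entropy H = −Σ p log₂ p ≈ 2.1860 bits.
Huffman merges: 9/100+7/50→23/100; 17/100+23/100→2/5; 29/100+31/100→3/5; 2/5+3/5→1. L = 223/100 ≈ 2.2300.
L − H = 2.2300 − 2.1860 = 0.044 bits.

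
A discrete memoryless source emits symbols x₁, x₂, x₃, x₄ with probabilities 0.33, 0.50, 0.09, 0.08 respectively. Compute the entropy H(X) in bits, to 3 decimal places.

H = −Σ pᵢ log₂ pᵢ.
−0.33·log₂(0.33) = 0.5278
−0.50·log₂(0.50) = 0.5000
−0.09·log₂(0.09) = 0.3127
−0.08·log₂(0.08) = 0.2915
Sum ≈ 1.6320 → 1.632 bits.

1.632 bits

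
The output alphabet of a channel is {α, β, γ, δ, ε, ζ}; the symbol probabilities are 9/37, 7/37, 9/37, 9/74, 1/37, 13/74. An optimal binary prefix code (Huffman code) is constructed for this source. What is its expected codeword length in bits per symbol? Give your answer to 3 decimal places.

2.473 bits/symbol

Repeatedly combine the two least-probable nodes; the expected code length is the sum of the merged weights.
merge 1/37 + 9/74 → 11/74
merge 11/74 + 13/74 → 12/37
merge 7/37 + 9/37 → 16/37
merge 9/37 + 12/37 → 21/37
merge 16/37 + 21/37 → 1
L = 11/74 + 12/37 + 16/37 + 21/37 + 1 = 183/74 ≈ 2.473 bits/symbol.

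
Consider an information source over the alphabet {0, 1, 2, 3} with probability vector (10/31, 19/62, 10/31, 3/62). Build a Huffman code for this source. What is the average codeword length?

Repeatedly combine the two least-probable nodes; the expected code length is the sum of the merged weights.
merge 3/62 + 19/62 → 11/31
merge 10/31 + 10/31 → 20/31
merge 11/31 + 20/31 → 1
L = 11/31 + 20/31 + 1 = 2 bits/symbol.

2 bits/symbol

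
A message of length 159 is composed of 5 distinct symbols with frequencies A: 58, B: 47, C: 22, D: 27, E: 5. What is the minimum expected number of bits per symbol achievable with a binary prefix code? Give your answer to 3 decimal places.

2.145 bits/symbol

Probabilities are the counts divided by 159.
Repeatedly combine the two least-probable nodes; the expected code length is the sum of the merged weights.
merge 5/159 + 22/159 → 9/53
merge 9/53 + 9/53 → 18/53
merge 47/159 + 18/53 → 101/159
merge 58/159 + 101/159 → 1
L = 9/53 + 18/53 + 101/159 + 1 = 341/159 ≈ 2.145 bits/symbol.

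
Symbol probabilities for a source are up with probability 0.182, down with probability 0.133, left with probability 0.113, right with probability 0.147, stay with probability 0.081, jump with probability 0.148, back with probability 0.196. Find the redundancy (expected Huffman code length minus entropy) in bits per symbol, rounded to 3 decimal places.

Entropy H = −Σ p log₂ p ≈ 2.7590 bits.
Huffman merges: 81/1000+113/1000→97/500; 133/1000+147/1000→7/25; 37/250+91/500→33/100; 97/500+49/250→39/100; 7/25+33/100→61/100; 39/100+61/100→1. L = 701/250 ≈ 2.8040.
L − H = 2.8040 − 2.7590 = 0.045 bits.

0.045 bits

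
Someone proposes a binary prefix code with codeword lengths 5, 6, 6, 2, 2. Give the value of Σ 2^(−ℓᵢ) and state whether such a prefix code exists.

With common denominator 2^6 = 64: Σ 2^(−ℓᵢ) = 2/64 + 1/64 + 1/64 + 16/64 + 16/64 = 36/64 = 0.5625.
Kraft's inequality requires Σ ≤ 1; here Σ = 0.5625 ≤ 1, so such a prefix code exists.

0.5625; yes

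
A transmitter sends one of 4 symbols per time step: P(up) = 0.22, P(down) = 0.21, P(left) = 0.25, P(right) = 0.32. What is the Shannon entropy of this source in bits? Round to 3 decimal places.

1.979 bits

H = −Σ pᵢ log₂ pᵢ.
−0.22·log₂(0.22) = 0.4806
−0.21·log₂(0.21) = 0.4728
−0.25·log₂(0.25) = 0.5000
−0.32·log₂(0.32) = 0.5260
Sum ≈ 1.9794 → 1.979 bits.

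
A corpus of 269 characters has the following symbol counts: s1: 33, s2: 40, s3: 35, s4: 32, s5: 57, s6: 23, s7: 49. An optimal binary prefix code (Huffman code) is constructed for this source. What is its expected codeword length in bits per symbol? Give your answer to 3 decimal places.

Probabilities are the counts divided by 269.
Repeatedly combine the two least-probable nodes; the expected code length is the sum of the merged weights.
merge 23/269 + 32/269 → 55/269
merge 33/269 + 35/269 → 68/269
merge 40/269 + 49/269 → 89/269
merge 55/269 + 57/269 → 112/269
merge 68/269 + 89/269 → 157/269
merge 112/269 + 157/269 → 1
L = 55/269 + 68/269 + 89/269 + 112/269 + 157/269 + 1 = 750/269 ≈ 2.788 bits/symbol.

2.788 bits/symbol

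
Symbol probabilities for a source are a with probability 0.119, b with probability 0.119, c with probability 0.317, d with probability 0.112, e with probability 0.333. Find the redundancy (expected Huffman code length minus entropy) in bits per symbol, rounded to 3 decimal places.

0.093 bits

Entropy H = −Σ p log₂ p ≈ 2.1383 bits.
Huffman merges: 14/125+119/1000→231/1000; 119/1000+231/1000→7/20; 317/1000+333/1000→13/20; 7/20+13/20→1. L = 2231/1000 ≈ 2.2310.
L − H = 2.2310 − 2.1383 = 0.093 bits.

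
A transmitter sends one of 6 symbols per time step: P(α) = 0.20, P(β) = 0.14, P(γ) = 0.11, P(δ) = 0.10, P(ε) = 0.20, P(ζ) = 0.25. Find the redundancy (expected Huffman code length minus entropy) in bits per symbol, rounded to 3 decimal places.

0.042 bits

Entropy H = −Σ p log₂ p ≈ 2.5084 bits.
Huffman merges: 1/10+11/100→21/100; 7/50+1/5→17/50; 1/5+21/100→41/100; 1/4+17/50→59/100; 41/100+59/100→1. L = 51/20 ≈ 2.5500.
L − H = 2.5500 − 2.5084 = 0.042 bits.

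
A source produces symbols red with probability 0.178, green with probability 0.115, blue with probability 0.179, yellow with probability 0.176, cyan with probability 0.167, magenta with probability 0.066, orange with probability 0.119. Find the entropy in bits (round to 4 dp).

2.7429 bits

H = −Σ pᵢ log₂ pᵢ.
−0.178·log₂(0.178) = 0.4432
−0.115·log₂(0.115) = 0.3588
−0.179·log₂(0.179) = 0.4443
−0.176·log₂(0.176) = 0.4411
−0.167·log₂(0.167) = 0.4312
−0.066·log₂(0.066) = 0.2588
−0.119·log₂(0.119) = 0.3654
Sum ≈ 2.7429 → 2.7429 bits.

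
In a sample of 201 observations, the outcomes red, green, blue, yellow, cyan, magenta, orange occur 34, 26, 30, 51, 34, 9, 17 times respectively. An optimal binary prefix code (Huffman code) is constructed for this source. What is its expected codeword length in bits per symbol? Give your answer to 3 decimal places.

Probabilities are the counts divided by 201.
Repeatedly combine the two least-probable nodes; the expected code length is the sum of the merged weights.
merge 3/67 + 17/201 → 26/201
merge 26/201 + 26/201 → 52/201
merge 10/67 + 34/201 → 64/201
merge 34/201 + 17/67 → 85/201
merge 52/201 + 64/201 → 116/201
merge 85/201 + 116/201 → 1
L = 26/201 + 52/201 + 64/201 + 85/201 + 116/201 + 1 = 544/201 ≈ 2.706 bits/symbol.

2.706 bits/symbol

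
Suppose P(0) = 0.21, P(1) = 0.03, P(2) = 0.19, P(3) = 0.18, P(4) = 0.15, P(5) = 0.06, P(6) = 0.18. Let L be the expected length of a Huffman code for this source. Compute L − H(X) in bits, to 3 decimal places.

Entropy H = −Σ p log₂ p ≈ 2.6245 bits.
Huffman merges: 3/100+3/50→9/100; 9/100+3/20→6/25; 9/50+9/50→9/25; 19/100+21/100→2/5; 6/25+9/25→3/5; 2/5+3/5→1. L = 269/100 ≈ 2.6900.
L − H = 2.6900 − 2.6245 = 0.065 bits.

0.065 bits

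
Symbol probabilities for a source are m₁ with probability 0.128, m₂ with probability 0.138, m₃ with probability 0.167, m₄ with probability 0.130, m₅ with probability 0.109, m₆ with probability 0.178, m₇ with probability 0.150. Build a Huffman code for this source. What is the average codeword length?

2.822 bits/symbol

Repeatedly combine the two least-probable nodes; the expected code length is the sum of the merged weights.
merge 109/1000 + 16/125 → 237/1000
merge 13/100 + 69/500 → 67/250
merge 3/20 + 167/1000 → 317/1000
merge 89/500 + 237/1000 → 83/200
merge 67/250 + 317/1000 → 117/200
merge 83/200 + 117/200 → 1
L = 237/1000 + 67/250 + 317/1000 + 83/200 + 117/200 + 1 = 1411/500 = 2.822 bits/symbol.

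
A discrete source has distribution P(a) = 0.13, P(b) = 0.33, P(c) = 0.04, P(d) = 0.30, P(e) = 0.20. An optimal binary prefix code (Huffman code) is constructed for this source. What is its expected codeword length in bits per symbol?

2.17 bits/symbol

Repeatedly combine the two least-probable nodes; the expected code length is the sum of the merged weights.
merge 1/25 + 13/100 → 17/100
merge 17/100 + 1/5 → 37/100
merge 3/10 + 33/100 → 63/100
merge 37/100 + 63/100 → 1
L = 17/100 + 37/100 + 63/100 + 1 = 217/100 = 2.17 bits/symbol.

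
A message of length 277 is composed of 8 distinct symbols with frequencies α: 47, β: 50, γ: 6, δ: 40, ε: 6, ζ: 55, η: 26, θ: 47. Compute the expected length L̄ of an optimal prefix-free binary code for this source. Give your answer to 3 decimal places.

2.801 bits/symbol

Probabilities are the counts divided by 277.
Repeatedly combine the two least-probable nodes; the expected code length is the sum of the merged weights.
merge 6/277 + 6/277 → 12/277
merge 12/277 + 26/277 → 38/277
merge 38/277 + 40/277 → 78/277
merge 47/277 + 47/277 → 94/277
merge 50/277 + 55/277 → 105/277
merge 78/277 + 94/277 → 172/277
merge 105/277 + 172/277 → 1
L = 12/277 + 38/277 + 78/277 + 94/277 + 105/277 + 172/277 + 1 = 776/277 ≈ 2.801 bits/symbol.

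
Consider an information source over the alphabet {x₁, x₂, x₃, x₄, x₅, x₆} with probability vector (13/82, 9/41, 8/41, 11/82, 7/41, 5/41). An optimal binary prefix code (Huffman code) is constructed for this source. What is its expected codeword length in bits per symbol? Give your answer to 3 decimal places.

Repeatedly combine the two least-probable nodes; the expected code length is the sum of the merged weights.
merge 5/41 + 11/82 → 21/82
merge 13/82 + 7/41 → 27/82
merge 8/41 + 9/41 → 17/41
merge 21/82 + 27/82 → 24/41
merge 17/41 + 24/41 → 1
L = 21/82 + 27/82 + 17/41 + 24/41 + 1 = 106/41 ≈ 2.585 bits/symbol.

2.585 bits/symbol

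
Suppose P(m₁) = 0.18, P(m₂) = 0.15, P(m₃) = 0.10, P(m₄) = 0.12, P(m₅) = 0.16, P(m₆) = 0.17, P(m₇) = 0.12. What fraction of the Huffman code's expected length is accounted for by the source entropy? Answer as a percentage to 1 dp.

Entropy H = −Σ p log₂ p ≈ 2.7798 bits.
Huffman merges: 1/10+3/25→11/50; 3/25+3/20→27/100; 4/25+17/100→33/100; 9/50+11/50→2/5; 27/100+33/100→3/5; 2/5+3/5→1. L = 141/50 ≈ 2.8200.
Efficiency = H/L = 2.7798/2.8200 = 98.6%.

98.6%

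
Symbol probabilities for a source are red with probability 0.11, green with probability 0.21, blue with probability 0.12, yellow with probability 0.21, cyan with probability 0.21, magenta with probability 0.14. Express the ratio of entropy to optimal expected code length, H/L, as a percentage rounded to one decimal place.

98.2%

Entropy H = −Σ p log₂ p ≈ 2.5329 bits.
Huffman merges: 11/100+3/25→23/100; 7/50+21/100→7/20; 21/100+21/100→21/50; 23/100+7/20→29/50; 21/50+29/50→1. L = 129/50 ≈ 2.5800.
Efficiency = H/L = 2.5329/2.5800 = 98.2%.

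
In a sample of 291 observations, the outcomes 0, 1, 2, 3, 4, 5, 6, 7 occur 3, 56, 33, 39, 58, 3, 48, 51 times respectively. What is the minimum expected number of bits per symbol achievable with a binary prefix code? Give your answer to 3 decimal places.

Probabilities are the counts divided by 291.
Repeatedly combine the two least-probable nodes; the expected code length is the sum of the merged weights.
merge 1/97 + 1/97 → 2/97
merge 2/97 + 11/97 → 13/97
merge 13/97 + 13/97 → 26/97
merge 16/97 + 17/97 → 33/97
merge 56/291 + 58/291 → 38/97
merge 26/97 + 33/97 → 59/97
merge 38/97 + 59/97 → 1
L = 2/97 + 13/97 + 26/97 + 33/97 + 38/97 + 59/97 + 1 = 268/97 ≈ 2.763 bits/symbol.

2.763 bits/symbol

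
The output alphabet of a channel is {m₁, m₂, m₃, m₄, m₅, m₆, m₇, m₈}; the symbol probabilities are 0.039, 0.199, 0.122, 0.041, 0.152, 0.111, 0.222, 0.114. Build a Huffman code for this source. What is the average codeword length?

2.85 bits/symbol

Repeatedly combine the two least-probable nodes; the expected code length is the sum of the merged weights.
merge 39/1000 + 41/1000 → 2/25
merge 2/25 + 111/1000 → 191/1000
merge 57/500 + 61/500 → 59/250
merge 19/125 + 191/1000 → 343/1000
merge 199/1000 + 111/500 → 421/1000
merge 59/250 + 343/1000 → 579/1000
merge 421/1000 + 579/1000 → 1
L = 2/25 + 191/1000 + 59/250 + 343/1000 + 421/1000 + 579/1000 + 1 = 57/20 = 2.85 bits/symbol.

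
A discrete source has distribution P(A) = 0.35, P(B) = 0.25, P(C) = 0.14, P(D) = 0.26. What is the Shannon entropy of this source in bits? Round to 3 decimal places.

H = −Σ pᵢ log₂ pᵢ.
−0.35·log₂(0.35) = 0.5301
−0.25·log₂(0.25) = 0.5000
−0.14·log₂(0.14) = 0.3971
−0.26·log₂(0.26) = 0.5053
Sum ≈ 1.9325 → 1.932 bits.

1.932 bits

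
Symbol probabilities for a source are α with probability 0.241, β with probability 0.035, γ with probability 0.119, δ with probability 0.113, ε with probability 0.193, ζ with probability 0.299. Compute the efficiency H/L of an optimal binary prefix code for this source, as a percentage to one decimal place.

97.9%

Entropy H = −Σ p log₂ p ≈ 2.3638 bits.
Huffman merges: 7/200+113/1000→37/250; 119/1000+37/250→267/1000; 193/1000+241/1000→217/500; 267/1000+299/1000→283/500; 217/500+283/500→1. L = 483/200 ≈ 2.4150.
Efficiency = H/L = 2.3638/2.4150 = 97.9%.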